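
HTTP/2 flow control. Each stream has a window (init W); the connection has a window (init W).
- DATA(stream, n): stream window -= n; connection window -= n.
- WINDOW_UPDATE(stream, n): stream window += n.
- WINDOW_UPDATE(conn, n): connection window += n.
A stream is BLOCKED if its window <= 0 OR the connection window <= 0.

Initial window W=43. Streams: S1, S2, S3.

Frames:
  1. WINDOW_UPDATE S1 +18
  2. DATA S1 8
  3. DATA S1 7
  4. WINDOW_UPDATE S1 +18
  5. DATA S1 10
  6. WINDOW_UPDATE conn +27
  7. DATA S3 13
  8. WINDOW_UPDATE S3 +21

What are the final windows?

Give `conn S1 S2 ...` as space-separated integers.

Op 1: conn=43 S1=61 S2=43 S3=43 blocked=[]
Op 2: conn=35 S1=53 S2=43 S3=43 blocked=[]
Op 3: conn=28 S1=46 S2=43 S3=43 blocked=[]
Op 4: conn=28 S1=64 S2=43 S3=43 blocked=[]
Op 5: conn=18 S1=54 S2=43 S3=43 blocked=[]
Op 6: conn=45 S1=54 S2=43 S3=43 blocked=[]
Op 7: conn=32 S1=54 S2=43 S3=30 blocked=[]
Op 8: conn=32 S1=54 S2=43 S3=51 blocked=[]

Answer: 32 54 43 51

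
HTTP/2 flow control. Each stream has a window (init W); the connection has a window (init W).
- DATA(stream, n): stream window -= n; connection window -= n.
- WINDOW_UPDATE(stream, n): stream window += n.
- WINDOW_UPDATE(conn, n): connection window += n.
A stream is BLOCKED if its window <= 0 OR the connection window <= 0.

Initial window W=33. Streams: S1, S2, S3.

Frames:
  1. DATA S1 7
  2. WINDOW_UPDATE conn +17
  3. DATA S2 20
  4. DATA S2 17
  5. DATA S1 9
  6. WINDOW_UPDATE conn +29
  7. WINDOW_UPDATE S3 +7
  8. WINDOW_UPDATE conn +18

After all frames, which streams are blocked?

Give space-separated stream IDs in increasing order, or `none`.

Op 1: conn=26 S1=26 S2=33 S3=33 blocked=[]
Op 2: conn=43 S1=26 S2=33 S3=33 blocked=[]
Op 3: conn=23 S1=26 S2=13 S3=33 blocked=[]
Op 4: conn=6 S1=26 S2=-4 S3=33 blocked=[2]
Op 5: conn=-3 S1=17 S2=-4 S3=33 blocked=[1, 2, 3]
Op 6: conn=26 S1=17 S2=-4 S3=33 blocked=[2]
Op 7: conn=26 S1=17 S2=-4 S3=40 blocked=[2]
Op 8: conn=44 S1=17 S2=-4 S3=40 blocked=[2]

Answer: S2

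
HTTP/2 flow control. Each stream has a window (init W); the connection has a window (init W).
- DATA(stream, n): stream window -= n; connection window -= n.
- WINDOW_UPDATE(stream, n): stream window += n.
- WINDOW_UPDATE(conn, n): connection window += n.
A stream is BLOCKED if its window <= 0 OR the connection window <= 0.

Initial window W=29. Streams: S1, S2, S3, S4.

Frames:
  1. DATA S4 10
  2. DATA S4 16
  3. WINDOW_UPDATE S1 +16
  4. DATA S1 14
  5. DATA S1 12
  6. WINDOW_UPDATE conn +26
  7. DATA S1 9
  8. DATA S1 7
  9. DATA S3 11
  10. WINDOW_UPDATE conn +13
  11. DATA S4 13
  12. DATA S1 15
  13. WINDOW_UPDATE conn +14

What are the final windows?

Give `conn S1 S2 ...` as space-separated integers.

Op 1: conn=19 S1=29 S2=29 S3=29 S4=19 blocked=[]
Op 2: conn=3 S1=29 S2=29 S3=29 S4=3 blocked=[]
Op 3: conn=3 S1=45 S2=29 S3=29 S4=3 blocked=[]
Op 4: conn=-11 S1=31 S2=29 S3=29 S4=3 blocked=[1, 2, 3, 4]
Op 5: conn=-23 S1=19 S2=29 S3=29 S4=3 blocked=[1, 2, 3, 4]
Op 6: conn=3 S1=19 S2=29 S3=29 S4=3 blocked=[]
Op 7: conn=-6 S1=10 S2=29 S3=29 S4=3 blocked=[1, 2, 3, 4]
Op 8: conn=-13 S1=3 S2=29 S3=29 S4=3 blocked=[1, 2, 3, 4]
Op 9: conn=-24 S1=3 S2=29 S3=18 S4=3 blocked=[1, 2, 3, 4]
Op 10: conn=-11 S1=3 S2=29 S3=18 S4=3 blocked=[1, 2, 3, 4]
Op 11: conn=-24 S1=3 S2=29 S3=18 S4=-10 blocked=[1, 2, 3, 4]
Op 12: conn=-39 S1=-12 S2=29 S3=18 S4=-10 blocked=[1, 2, 3, 4]
Op 13: conn=-25 S1=-12 S2=29 S3=18 S4=-10 blocked=[1, 2, 3, 4]

Answer: -25 -12 29 18 -10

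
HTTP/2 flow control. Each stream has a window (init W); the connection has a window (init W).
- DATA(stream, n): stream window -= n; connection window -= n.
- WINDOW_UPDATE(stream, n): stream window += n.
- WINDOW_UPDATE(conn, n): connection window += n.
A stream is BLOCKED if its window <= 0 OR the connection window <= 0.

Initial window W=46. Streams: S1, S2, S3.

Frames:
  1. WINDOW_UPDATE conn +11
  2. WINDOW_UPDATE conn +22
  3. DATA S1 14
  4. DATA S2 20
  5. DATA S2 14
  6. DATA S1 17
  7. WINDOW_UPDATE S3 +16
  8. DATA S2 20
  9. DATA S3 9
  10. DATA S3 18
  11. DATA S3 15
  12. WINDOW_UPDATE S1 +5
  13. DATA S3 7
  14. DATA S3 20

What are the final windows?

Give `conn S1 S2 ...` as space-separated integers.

Answer: -75 20 -8 -7

Derivation:
Op 1: conn=57 S1=46 S2=46 S3=46 blocked=[]
Op 2: conn=79 S1=46 S2=46 S3=46 blocked=[]
Op 3: conn=65 S1=32 S2=46 S3=46 blocked=[]
Op 4: conn=45 S1=32 S2=26 S3=46 blocked=[]
Op 5: conn=31 S1=32 S2=12 S3=46 blocked=[]
Op 6: conn=14 S1=15 S2=12 S3=46 blocked=[]
Op 7: conn=14 S1=15 S2=12 S3=62 blocked=[]
Op 8: conn=-6 S1=15 S2=-8 S3=62 blocked=[1, 2, 3]
Op 9: conn=-15 S1=15 S2=-8 S3=53 blocked=[1, 2, 3]
Op 10: conn=-33 S1=15 S2=-8 S3=35 blocked=[1, 2, 3]
Op 11: conn=-48 S1=15 S2=-8 S3=20 blocked=[1, 2, 3]
Op 12: conn=-48 S1=20 S2=-8 S3=20 blocked=[1, 2, 3]
Op 13: conn=-55 S1=20 S2=-8 S3=13 blocked=[1, 2, 3]
Op 14: conn=-75 S1=20 S2=-8 S3=-7 blocked=[1, 2, 3]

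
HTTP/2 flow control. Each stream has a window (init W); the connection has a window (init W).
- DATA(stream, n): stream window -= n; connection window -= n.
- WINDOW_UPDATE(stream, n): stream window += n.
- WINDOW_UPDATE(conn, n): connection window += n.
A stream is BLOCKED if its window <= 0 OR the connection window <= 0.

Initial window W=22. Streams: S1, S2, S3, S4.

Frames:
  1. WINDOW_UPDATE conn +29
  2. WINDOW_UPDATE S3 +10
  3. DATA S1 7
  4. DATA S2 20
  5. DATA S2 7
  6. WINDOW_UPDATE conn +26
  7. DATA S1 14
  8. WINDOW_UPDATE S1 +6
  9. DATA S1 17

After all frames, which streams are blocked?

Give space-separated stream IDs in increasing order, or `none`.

Op 1: conn=51 S1=22 S2=22 S3=22 S4=22 blocked=[]
Op 2: conn=51 S1=22 S2=22 S3=32 S4=22 blocked=[]
Op 3: conn=44 S1=15 S2=22 S3=32 S4=22 blocked=[]
Op 4: conn=24 S1=15 S2=2 S3=32 S4=22 blocked=[]
Op 5: conn=17 S1=15 S2=-5 S3=32 S4=22 blocked=[2]
Op 6: conn=43 S1=15 S2=-5 S3=32 S4=22 blocked=[2]
Op 7: conn=29 S1=1 S2=-5 S3=32 S4=22 blocked=[2]
Op 8: conn=29 S1=7 S2=-5 S3=32 S4=22 blocked=[2]
Op 9: conn=12 S1=-10 S2=-5 S3=32 S4=22 blocked=[1, 2]

Answer: S1 S2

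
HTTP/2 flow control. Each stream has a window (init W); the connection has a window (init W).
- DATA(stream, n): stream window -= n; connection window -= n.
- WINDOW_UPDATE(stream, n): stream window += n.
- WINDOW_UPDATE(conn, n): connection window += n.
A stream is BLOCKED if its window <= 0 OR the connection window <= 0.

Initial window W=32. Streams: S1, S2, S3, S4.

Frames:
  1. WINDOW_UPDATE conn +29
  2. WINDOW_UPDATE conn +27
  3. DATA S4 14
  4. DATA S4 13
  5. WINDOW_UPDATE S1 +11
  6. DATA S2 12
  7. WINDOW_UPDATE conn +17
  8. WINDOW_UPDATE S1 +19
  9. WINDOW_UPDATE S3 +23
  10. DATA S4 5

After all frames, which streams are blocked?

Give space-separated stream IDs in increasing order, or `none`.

Answer: S4

Derivation:
Op 1: conn=61 S1=32 S2=32 S3=32 S4=32 blocked=[]
Op 2: conn=88 S1=32 S2=32 S3=32 S4=32 blocked=[]
Op 3: conn=74 S1=32 S2=32 S3=32 S4=18 blocked=[]
Op 4: conn=61 S1=32 S2=32 S3=32 S4=5 blocked=[]
Op 5: conn=61 S1=43 S2=32 S3=32 S4=5 blocked=[]
Op 6: conn=49 S1=43 S2=20 S3=32 S4=5 blocked=[]
Op 7: conn=66 S1=43 S2=20 S3=32 S4=5 blocked=[]
Op 8: conn=66 S1=62 S2=20 S3=32 S4=5 blocked=[]
Op 9: conn=66 S1=62 S2=20 S3=55 S4=5 blocked=[]
Op 10: conn=61 S1=62 S2=20 S3=55 S4=0 blocked=[4]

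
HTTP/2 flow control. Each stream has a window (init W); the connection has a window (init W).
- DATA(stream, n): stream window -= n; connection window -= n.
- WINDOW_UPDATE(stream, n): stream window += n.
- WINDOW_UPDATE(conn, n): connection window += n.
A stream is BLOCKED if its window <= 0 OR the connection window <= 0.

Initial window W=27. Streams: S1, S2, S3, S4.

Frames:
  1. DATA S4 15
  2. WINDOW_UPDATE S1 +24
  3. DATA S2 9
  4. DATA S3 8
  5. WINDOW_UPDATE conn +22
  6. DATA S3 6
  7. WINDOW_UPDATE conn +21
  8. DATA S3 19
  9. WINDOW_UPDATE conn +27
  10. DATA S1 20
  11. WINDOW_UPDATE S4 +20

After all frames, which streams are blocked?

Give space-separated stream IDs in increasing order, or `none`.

Op 1: conn=12 S1=27 S2=27 S3=27 S4=12 blocked=[]
Op 2: conn=12 S1=51 S2=27 S3=27 S4=12 blocked=[]
Op 3: conn=3 S1=51 S2=18 S3=27 S4=12 blocked=[]
Op 4: conn=-5 S1=51 S2=18 S3=19 S4=12 blocked=[1, 2, 3, 4]
Op 5: conn=17 S1=51 S2=18 S3=19 S4=12 blocked=[]
Op 6: conn=11 S1=51 S2=18 S3=13 S4=12 blocked=[]
Op 7: conn=32 S1=51 S2=18 S3=13 S4=12 blocked=[]
Op 8: conn=13 S1=51 S2=18 S3=-6 S4=12 blocked=[3]
Op 9: conn=40 S1=51 S2=18 S3=-6 S4=12 blocked=[3]
Op 10: conn=20 S1=31 S2=18 S3=-6 S4=12 blocked=[3]
Op 11: conn=20 S1=31 S2=18 S3=-6 S4=32 blocked=[3]

Answer: S3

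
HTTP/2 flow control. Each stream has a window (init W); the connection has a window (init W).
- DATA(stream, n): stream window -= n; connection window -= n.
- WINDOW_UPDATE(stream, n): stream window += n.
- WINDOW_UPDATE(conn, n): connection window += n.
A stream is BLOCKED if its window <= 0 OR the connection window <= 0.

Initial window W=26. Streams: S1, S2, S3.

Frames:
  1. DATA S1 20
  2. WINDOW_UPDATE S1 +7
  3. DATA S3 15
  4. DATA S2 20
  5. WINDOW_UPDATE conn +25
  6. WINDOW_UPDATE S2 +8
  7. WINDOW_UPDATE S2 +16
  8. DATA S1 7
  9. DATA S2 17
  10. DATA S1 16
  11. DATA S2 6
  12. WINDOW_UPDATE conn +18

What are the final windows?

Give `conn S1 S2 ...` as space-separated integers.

Answer: -32 -10 7 11

Derivation:
Op 1: conn=6 S1=6 S2=26 S3=26 blocked=[]
Op 2: conn=6 S1=13 S2=26 S3=26 blocked=[]
Op 3: conn=-9 S1=13 S2=26 S3=11 blocked=[1, 2, 3]
Op 4: conn=-29 S1=13 S2=6 S3=11 blocked=[1, 2, 3]
Op 5: conn=-4 S1=13 S2=6 S3=11 blocked=[1, 2, 3]
Op 6: conn=-4 S1=13 S2=14 S3=11 blocked=[1, 2, 3]
Op 7: conn=-4 S1=13 S2=30 S3=11 blocked=[1, 2, 3]
Op 8: conn=-11 S1=6 S2=30 S3=11 blocked=[1, 2, 3]
Op 9: conn=-28 S1=6 S2=13 S3=11 blocked=[1, 2, 3]
Op 10: conn=-44 S1=-10 S2=13 S3=11 blocked=[1, 2, 3]
Op 11: conn=-50 S1=-10 S2=7 S3=11 blocked=[1, 2, 3]
Op 12: conn=-32 S1=-10 S2=7 S3=11 blocked=[1, 2, 3]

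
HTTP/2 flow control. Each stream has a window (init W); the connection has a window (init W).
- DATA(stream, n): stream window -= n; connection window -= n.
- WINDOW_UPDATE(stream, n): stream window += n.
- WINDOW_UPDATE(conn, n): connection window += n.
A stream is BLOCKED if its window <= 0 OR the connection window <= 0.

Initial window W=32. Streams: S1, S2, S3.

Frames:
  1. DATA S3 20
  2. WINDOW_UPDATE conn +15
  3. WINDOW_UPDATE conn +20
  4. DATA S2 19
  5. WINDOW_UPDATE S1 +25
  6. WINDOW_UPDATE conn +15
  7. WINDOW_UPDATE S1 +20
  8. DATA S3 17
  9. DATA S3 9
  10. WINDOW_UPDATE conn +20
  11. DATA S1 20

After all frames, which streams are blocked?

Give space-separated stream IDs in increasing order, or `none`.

Op 1: conn=12 S1=32 S2=32 S3=12 blocked=[]
Op 2: conn=27 S1=32 S2=32 S3=12 blocked=[]
Op 3: conn=47 S1=32 S2=32 S3=12 blocked=[]
Op 4: conn=28 S1=32 S2=13 S3=12 blocked=[]
Op 5: conn=28 S1=57 S2=13 S3=12 blocked=[]
Op 6: conn=43 S1=57 S2=13 S3=12 blocked=[]
Op 7: conn=43 S1=77 S2=13 S3=12 blocked=[]
Op 8: conn=26 S1=77 S2=13 S3=-5 blocked=[3]
Op 9: conn=17 S1=77 S2=13 S3=-14 blocked=[3]
Op 10: conn=37 S1=77 S2=13 S3=-14 blocked=[3]
Op 11: conn=17 S1=57 S2=13 S3=-14 blocked=[3]

Answer: S3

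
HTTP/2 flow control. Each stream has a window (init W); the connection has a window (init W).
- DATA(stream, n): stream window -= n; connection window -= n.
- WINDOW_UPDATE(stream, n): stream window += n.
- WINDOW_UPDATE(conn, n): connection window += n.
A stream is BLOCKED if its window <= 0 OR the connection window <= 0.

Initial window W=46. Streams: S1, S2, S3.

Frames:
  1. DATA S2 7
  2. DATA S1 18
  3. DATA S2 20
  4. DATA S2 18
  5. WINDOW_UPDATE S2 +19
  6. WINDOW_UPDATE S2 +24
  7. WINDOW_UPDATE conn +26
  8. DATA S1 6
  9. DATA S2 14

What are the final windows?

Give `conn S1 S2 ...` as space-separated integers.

Answer: -11 22 30 46

Derivation:
Op 1: conn=39 S1=46 S2=39 S3=46 blocked=[]
Op 2: conn=21 S1=28 S2=39 S3=46 blocked=[]
Op 3: conn=1 S1=28 S2=19 S3=46 blocked=[]
Op 4: conn=-17 S1=28 S2=1 S3=46 blocked=[1, 2, 3]
Op 5: conn=-17 S1=28 S2=20 S3=46 blocked=[1, 2, 3]
Op 6: conn=-17 S1=28 S2=44 S3=46 blocked=[1, 2, 3]
Op 7: conn=9 S1=28 S2=44 S3=46 blocked=[]
Op 8: conn=3 S1=22 S2=44 S3=46 blocked=[]
Op 9: conn=-11 S1=22 S2=30 S3=46 blocked=[1, 2, 3]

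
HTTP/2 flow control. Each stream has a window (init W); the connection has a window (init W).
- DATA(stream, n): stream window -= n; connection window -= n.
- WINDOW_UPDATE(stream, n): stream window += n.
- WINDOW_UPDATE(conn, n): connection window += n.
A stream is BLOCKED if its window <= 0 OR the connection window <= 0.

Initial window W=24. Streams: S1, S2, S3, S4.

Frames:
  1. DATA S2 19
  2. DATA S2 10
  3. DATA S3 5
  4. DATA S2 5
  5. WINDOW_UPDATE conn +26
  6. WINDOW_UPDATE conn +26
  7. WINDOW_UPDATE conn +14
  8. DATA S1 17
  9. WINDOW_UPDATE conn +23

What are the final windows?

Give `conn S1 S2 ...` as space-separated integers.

Answer: 57 7 -10 19 24

Derivation:
Op 1: conn=5 S1=24 S2=5 S3=24 S4=24 blocked=[]
Op 2: conn=-5 S1=24 S2=-5 S3=24 S4=24 blocked=[1, 2, 3, 4]
Op 3: conn=-10 S1=24 S2=-5 S3=19 S4=24 blocked=[1, 2, 3, 4]
Op 4: conn=-15 S1=24 S2=-10 S3=19 S4=24 blocked=[1, 2, 3, 4]
Op 5: conn=11 S1=24 S2=-10 S3=19 S4=24 blocked=[2]
Op 6: conn=37 S1=24 S2=-10 S3=19 S4=24 blocked=[2]
Op 7: conn=51 S1=24 S2=-10 S3=19 S4=24 blocked=[2]
Op 8: conn=34 S1=7 S2=-10 S3=19 S4=24 blocked=[2]
Op 9: conn=57 S1=7 S2=-10 S3=19 S4=24 blocked=[2]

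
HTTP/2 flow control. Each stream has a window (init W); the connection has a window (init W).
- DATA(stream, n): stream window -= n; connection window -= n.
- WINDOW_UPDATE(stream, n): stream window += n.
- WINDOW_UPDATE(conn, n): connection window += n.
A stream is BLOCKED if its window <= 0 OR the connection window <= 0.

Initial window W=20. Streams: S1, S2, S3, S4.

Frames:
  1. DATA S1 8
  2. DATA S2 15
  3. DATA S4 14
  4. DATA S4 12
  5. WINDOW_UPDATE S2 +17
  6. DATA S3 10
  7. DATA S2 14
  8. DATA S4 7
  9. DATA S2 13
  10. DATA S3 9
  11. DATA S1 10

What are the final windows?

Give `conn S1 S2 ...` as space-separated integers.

Answer: -92 2 -5 1 -13

Derivation:
Op 1: conn=12 S1=12 S2=20 S3=20 S4=20 blocked=[]
Op 2: conn=-3 S1=12 S2=5 S3=20 S4=20 blocked=[1, 2, 3, 4]
Op 3: conn=-17 S1=12 S2=5 S3=20 S4=6 blocked=[1, 2, 3, 4]
Op 4: conn=-29 S1=12 S2=5 S3=20 S4=-6 blocked=[1, 2, 3, 4]
Op 5: conn=-29 S1=12 S2=22 S3=20 S4=-6 blocked=[1, 2, 3, 4]
Op 6: conn=-39 S1=12 S2=22 S3=10 S4=-6 blocked=[1, 2, 3, 4]
Op 7: conn=-53 S1=12 S2=8 S3=10 S4=-6 blocked=[1, 2, 3, 4]
Op 8: conn=-60 S1=12 S2=8 S3=10 S4=-13 blocked=[1, 2, 3, 4]
Op 9: conn=-73 S1=12 S2=-5 S3=10 S4=-13 blocked=[1, 2, 3, 4]
Op 10: conn=-82 S1=12 S2=-5 S3=1 S4=-13 blocked=[1, 2, 3, 4]
Op 11: conn=-92 S1=2 S2=-5 S3=1 S4=-13 blocked=[1, 2, 3, 4]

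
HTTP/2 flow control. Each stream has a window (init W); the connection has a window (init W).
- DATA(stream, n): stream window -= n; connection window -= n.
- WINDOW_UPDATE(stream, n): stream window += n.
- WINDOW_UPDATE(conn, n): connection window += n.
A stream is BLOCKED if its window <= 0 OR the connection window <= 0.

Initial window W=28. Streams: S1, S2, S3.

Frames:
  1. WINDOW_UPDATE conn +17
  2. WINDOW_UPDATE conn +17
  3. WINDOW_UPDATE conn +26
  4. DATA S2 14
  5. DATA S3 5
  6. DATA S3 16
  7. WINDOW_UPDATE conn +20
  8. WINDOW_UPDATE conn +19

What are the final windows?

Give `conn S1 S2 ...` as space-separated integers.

Answer: 92 28 14 7

Derivation:
Op 1: conn=45 S1=28 S2=28 S3=28 blocked=[]
Op 2: conn=62 S1=28 S2=28 S3=28 blocked=[]
Op 3: conn=88 S1=28 S2=28 S3=28 blocked=[]
Op 4: conn=74 S1=28 S2=14 S3=28 blocked=[]
Op 5: conn=69 S1=28 S2=14 S3=23 blocked=[]
Op 6: conn=53 S1=28 S2=14 S3=7 blocked=[]
Op 7: conn=73 S1=28 S2=14 S3=7 blocked=[]
Op 8: conn=92 S1=28 S2=14 S3=7 blocked=[]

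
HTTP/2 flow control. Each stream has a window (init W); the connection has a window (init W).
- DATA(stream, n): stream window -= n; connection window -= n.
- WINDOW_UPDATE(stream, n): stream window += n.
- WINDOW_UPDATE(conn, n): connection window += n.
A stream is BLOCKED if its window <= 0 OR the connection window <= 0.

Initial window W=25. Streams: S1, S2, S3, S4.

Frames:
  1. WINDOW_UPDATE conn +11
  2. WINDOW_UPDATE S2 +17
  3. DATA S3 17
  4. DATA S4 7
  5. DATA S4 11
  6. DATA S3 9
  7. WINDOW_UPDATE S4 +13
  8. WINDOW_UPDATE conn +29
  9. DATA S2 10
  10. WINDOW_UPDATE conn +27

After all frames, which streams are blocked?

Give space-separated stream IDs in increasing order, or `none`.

Op 1: conn=36 S1=25 S2=25 S3=25 S4=25 blocked=[]
Op 2: conn=36 S1=25 S2=42 S3=25 S4=25 blocked=[]
Op 3: conn=19 S1=25 S2=42 S3=8 S4=25 blocked=[]
Op 4: conn=12 S1=25 S2=42 S3=8 S4=18 blocked=[]
Op 5: conn=1 S1=25 S2=42 S3=8 S4=7 blocked=[]
Op 6: conn=-8 S1=25 S2=42 S3=-1 S4=7 blocked=[1, 2, 3, 4]
Op 7: conn=-8 S1=25 S2=42 S3=-1 S4=20 blocked=[1, 2, 3, 4]
Op 8: conn=21 S1=25 S2=42 S3=-1 S4=20 blocked=[3]
Op 9: conn=11 S1=25 S2=32 S3=-1 S4=20 blocked=[3]
Op 10: conn=38 S1=25 S2=32 S3=-1 S4=20 blocked=[3]

Answer: S3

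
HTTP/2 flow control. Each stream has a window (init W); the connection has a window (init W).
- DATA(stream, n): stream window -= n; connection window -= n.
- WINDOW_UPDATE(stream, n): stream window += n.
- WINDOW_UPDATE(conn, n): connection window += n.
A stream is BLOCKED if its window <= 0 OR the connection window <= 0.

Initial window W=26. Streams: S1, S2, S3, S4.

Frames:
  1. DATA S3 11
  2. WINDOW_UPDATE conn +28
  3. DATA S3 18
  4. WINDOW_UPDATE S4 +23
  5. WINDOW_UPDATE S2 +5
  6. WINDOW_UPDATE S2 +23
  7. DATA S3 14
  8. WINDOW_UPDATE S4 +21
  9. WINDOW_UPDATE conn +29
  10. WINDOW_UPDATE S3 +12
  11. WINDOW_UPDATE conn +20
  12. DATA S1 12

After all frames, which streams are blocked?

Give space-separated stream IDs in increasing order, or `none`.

Answer: S3

Derivation:
Op 1: conn=15 S1=26 S2=26 S3=15 S4=26 blocked=[]
Op 2: conn=43 S1=26 S2=26 S3=15 S4=26 blocked=[]
Op 3: conn=25 S1=26 S2=26 S3=-3 S4=26 blocked=[3]
Op 4: conn=25 S1=26 S2=26 S3=-3 S4=49 blocked=[3]
Op 5: conn=25 S1=26 S2=31 S3=-3 S4=49 blocked=[3]
Op 6: conn=25 S1=26 S2=54 S3=-3 S4=49 blocked=[3]
Op 7: conn=11 S1=26 S2=54 S3=-17 S4=49 blocked=[3]
Op 8: conn=11 S1=26 S2=54 S3=-17 S4=70 blocked=[3]
Op 9: conn=40 S1=26 S2=54 S3=-17 S4=70 blocked=[3]
Op 10: conn=40 S1=26 S2=54 S3=-5 S4=70 blocked=[3]
Op 11: conn=60 S1=26 S2=54 S3=-5 S4=70 blocked=[3]
Op 12: conn=48 S1=14 S2=54 S3=-5 S4=70 blocked=[3]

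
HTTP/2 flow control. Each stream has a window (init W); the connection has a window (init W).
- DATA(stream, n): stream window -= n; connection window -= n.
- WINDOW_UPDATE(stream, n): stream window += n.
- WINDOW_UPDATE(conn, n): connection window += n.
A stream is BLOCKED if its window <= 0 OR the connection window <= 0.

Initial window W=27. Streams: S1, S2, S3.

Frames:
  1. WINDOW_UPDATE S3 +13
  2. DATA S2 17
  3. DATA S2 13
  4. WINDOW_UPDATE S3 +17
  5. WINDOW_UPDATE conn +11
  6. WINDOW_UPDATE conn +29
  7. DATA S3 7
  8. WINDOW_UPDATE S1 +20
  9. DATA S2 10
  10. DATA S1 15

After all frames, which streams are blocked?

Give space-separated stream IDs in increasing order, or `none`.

Op 1: conn=27 S1=27 S2=27 S3=40 blocked=[]
Op 2: conn=10 S1=27 S2=10 S3=40 blocked=[]
Op 3: conn=-3 S1=27 S2=-3 S3=40 blocked=[1, 2, 3]
Op 4: conn=-3 S1=27 S2=-3 S3=57 blocked=[1, 2, 3]
Op 5: conn=8 S1=27 S2=-3 S3=57 blocked=[2]
Op 6: conn=37 S1=27 S2=-3 S3=57 blocked=[2]
Op 7: conn=30 S1=27 S2=-3 S3=50 blocked=[2]
Op 8: conn=30 S1=47 S2=-3 S3=50 blocked=[2]
Op 9: conn=20 S1=47 S2=-13 S3=50 blocked=[2]
Op 10: conn=5 S1=32 S2=-13 S3=50 blocked=[2]

Answer: S2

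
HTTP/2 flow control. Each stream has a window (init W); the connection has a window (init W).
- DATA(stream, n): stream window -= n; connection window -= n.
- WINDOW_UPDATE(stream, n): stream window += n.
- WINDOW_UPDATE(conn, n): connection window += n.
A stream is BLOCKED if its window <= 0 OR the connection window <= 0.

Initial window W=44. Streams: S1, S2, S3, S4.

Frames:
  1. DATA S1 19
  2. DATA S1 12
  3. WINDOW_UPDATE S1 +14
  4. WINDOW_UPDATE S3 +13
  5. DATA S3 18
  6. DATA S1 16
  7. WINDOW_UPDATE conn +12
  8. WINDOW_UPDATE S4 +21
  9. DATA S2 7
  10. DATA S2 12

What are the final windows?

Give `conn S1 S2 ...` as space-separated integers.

Answer: -28 11 25 39 65

Derivation:
Op 1: conn=25 S1=25 S2=44 S3=44 S4=44 blocked=[]
Op 2: conn=13 S1=13 S2=44 S3=44 S4=44 blocked=[]
Op 3: conn=13 S1=27 S2=44 S3=44 S4=44 blocked=[]
Op 4: conn=13 S1=27 S2=44 S3=57 S4=44 blocked=[]
Op 5: conn=-5 S1=27 S2=44 S3=39 S4=44 blocked=[1, 2, 3, 4]
Op 6: conn=-21 S1=11 S2=44 S3=39 S4=44 blocked=[1, 2, 3, 4]
Op 7: conn=-9 S1=11 S2=44 S3=39 S4=44 blocked=[1, 2, 3, 4]
Op 8: conn=-9 S1=11 S2=44 S3=39 S4=65 blocked=[1, 2, 3, 4]
Op 9: conn=-16 S1=11 S2=37 S3=39 S4=65 blocked=[1, 2, 3, 4]
Op 10: conn=-28 S1=11 S2=25 S3=39 S4=65 blocked=[1, 2, 3, 4]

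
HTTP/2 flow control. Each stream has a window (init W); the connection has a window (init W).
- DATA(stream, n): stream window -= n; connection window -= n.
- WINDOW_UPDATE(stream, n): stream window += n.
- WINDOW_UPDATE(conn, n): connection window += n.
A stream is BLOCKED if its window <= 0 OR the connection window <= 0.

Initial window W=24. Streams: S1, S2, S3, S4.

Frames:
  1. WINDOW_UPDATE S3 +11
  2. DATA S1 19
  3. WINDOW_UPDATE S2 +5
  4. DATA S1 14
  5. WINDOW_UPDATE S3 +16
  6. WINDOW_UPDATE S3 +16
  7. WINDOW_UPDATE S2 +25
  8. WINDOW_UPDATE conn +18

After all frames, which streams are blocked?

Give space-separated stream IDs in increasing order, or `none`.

Op 1: conn=24 S1=24 S2=24 S3=35 S4=24 blocked=[]
Op 2: conn=5 S1=5 S2=24 S3=35 S4=24 blocked=[]
Op 3: conn=5 S1=5 S2=29 S3=35 S4=24 blocked=[]
Op 4: conn=-9 S1=-9 S2=29 S3=35 S4=24 blocked=[1, 2, 3, 4]
Op 5: conn=-9 S1=-9 S2=29 S3=51 S4=24 blocked=[1, 2, 3, 4]
Op 6: conn=-9 S1=-9 S2=29 S3=67 S4=24 blocked=[1, 2, 3, 4]
Op 7: conn=-9 S1=-9 S2=54 S3=67 S4=24 blocked=[1, 2, 3, 4]
Op 8: conn=9 S1=-9 S2=54 S3=67 S4=24 blocked=[1]

Answer: S1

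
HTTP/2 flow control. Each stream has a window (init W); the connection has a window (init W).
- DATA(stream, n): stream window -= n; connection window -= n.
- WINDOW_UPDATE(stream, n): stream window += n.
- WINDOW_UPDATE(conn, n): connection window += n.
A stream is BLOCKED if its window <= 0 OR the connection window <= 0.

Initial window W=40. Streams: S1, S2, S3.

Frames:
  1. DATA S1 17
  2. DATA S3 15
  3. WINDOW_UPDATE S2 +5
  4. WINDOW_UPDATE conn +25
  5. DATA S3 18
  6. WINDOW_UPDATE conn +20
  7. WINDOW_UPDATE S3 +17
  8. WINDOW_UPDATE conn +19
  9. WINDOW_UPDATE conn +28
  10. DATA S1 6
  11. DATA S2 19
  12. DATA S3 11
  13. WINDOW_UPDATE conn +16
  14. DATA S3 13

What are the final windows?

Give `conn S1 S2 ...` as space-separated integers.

Op 1: conn=23 S1=23 S2=40 S3=40 blocked=[]
Op 2: conn=8 S1=23 S2=40 S3=25 blocked=[]
Op 3: conn=8 S1=23 S2=45 S3=25 blocked=[]
Op 4: conn=33 S1=23 S2=45 S3=25 blocked=[]
Op 5: conn=15 S1=23 S2=45 S3=7 blocked=[]
Op 6: conn=35 S1=23 S2=45 S3=7 blocked=[]
Op 7: conn=35 S1=23 S2=45 S3=24 blocked=[]
Op 8: conn=54 S1=23 S2=45 S3=24 blocked=[]
Op 9: conn=82 S1=23 S2=45 S3=24 blocked=[]
Op 10: conn=76 S1=17 S2=45 S3=24 blocked=[]
Op 11: conn=57 S1=17 S2=26 S3=24 blocked=[]
Op 12: conn=46 S1=17 S2=26 S3=13 blocked=[]
Op 13: conn=62 S1=17 S2=26 S3=13 blocked=[]
Op 14: conn=49 S1=17 S2=26 S3=0 blocked=[3]

Answer: 49 17 26 0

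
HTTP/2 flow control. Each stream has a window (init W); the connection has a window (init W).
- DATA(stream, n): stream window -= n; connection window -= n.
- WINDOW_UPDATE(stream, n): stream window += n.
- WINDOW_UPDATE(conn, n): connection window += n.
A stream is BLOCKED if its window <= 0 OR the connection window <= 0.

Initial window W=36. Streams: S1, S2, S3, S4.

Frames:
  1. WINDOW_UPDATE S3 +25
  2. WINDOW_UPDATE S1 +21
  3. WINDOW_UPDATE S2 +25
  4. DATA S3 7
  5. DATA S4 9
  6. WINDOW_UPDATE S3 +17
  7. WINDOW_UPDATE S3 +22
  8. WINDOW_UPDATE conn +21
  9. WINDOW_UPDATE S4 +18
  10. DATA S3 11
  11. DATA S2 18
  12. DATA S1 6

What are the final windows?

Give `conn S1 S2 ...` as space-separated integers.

Op 1: conn=36 S1=36 S2=36 S3=61 S4=36 blocked=[]
Op 2: conn=36 S1=57 S2=36 S3=61 S4=36 blocked=[]
Op 3: conn=36 S1=57 S2=61 S3=61 S4=36 blocked=[]
Op 4: conn=29 S1=57 S2=61 S3=54 S4=36 blocked=[]
Op 5: conn=20 S1=57 S2=61 S3=54 S4=27 blocked=[]
Op 6: conn=20 S1=57 S2=61 S3=71 S4=27 blocked=[]
Op 7: conn=20 S1=57 S2=61 S3=93 S4=27 blocked=[]
Op 8: conn=41 S1=57 S2=61 S3=93 S4=27 blocked=[]
Op 9: conn=41 S1=57 S2=61 S3=93 S4=45 blocked=[]
Op 10: conn=30 S1=57 S2=61 S3=82 S4=45 blocked=[]
Op 11: conn=12 S1=57 S2=43 S3=82 S4=45 blocked=[]
Op 12: conn=6 S1=51 S2=43 S3=82 S4=45 blocked=[]

Answer: 6 51 43 82 45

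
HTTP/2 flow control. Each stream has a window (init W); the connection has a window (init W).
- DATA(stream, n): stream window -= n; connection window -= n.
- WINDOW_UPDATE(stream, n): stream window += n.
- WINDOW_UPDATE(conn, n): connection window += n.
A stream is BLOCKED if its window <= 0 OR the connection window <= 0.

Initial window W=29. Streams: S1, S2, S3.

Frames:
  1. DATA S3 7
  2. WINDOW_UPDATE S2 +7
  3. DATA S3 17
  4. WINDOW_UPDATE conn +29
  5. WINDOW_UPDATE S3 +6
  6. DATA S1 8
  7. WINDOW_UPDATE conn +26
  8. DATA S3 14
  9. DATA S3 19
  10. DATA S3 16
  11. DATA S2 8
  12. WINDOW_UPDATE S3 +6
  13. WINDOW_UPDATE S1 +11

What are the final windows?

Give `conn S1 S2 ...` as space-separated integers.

Answer: -5 32 28 -32

Derivation:
Op 1: conn=22 S1=29 S2=29 S3=22 blocked=[]
Op 2: conn=22 S1=29 S2=36 S3=22 blocked=[]
Op 3: conn=5 S1=29 S2=36 S3=5 blocked=[]
Op 4: conn=34 S1=29 S2=36 S3=5 blocked=[]
Op 5: conn=34 S1=29 S2=36 S3=11 blocked=[]
Op 6: conn=26 S1=21 S2=36 S3=11 blocked=[]
Op 7: conn=52 S1=21 S2=36 S3=11 blocked=[]
Op 8: conn=38 S1=21 S2=36 S3=-3 blocked=[3]
Op 9: conn=19 S1=21 S2=36 S3=-22 blocked=[3]
Op 10: conn=3 S1=21 S2=36 S3=-38 blocked=[3]
Op 11: conn=-5 S1=21 S2=28 S3=-38 blocked=[1, 2, 3]
Op 12: conn=-5 S1=21 S2=28 S3=-32 blocked=[1, 2, 3]
Op 13: conn=-5 S1=32 S2=28 S3=-32 blocked=[1, 2, 3]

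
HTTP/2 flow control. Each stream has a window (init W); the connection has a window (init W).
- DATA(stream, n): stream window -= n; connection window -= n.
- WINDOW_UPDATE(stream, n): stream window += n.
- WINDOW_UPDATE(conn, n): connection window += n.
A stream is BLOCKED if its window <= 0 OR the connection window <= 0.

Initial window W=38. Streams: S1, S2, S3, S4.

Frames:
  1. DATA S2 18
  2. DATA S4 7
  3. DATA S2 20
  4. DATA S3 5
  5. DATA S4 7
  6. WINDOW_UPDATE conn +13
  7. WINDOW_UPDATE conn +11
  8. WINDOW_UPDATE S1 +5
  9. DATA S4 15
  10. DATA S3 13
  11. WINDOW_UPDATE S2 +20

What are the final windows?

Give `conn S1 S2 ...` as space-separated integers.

Answer: -23 43 20 20 9

Derivation:
Op 1: conn=20 S1=38 S2=20 S3=38 S4=38 blocked=[]
Op 2: conn=13 S1=38 S2=20 S3=38 S4=31 blocked=[]
Op 3: conn=-7 S1=38 S2=0 S3=38 S4=31 blocked=[1, 2, 3, 4]
Op 4: conn=-12 S1=38 S2=0 S3=33 S4=31 blocked=[1, 2, 3, 4]
Op 5: conn=-19 S1=38 S2=0 S3=33 S4=24 blocked=[1, 2, 3, 4]
Op 6: conn=-6 S1=38 S2=0 S3=33 S4=24 blocked=[1, 2, 3, 4]
Op 7: conn=5 S1=38 S2=0 S3=33 S4=24 blocked=[2]
Op 8: conn=5 S1=43 S2=0 S3=33 S4=24 blocked=[2]
Op 9: conn=-10 S1=43 S2=0 S3=33 S4=9 blocked=[1, 2, 3, 4]
Op 10: conn=-23 S1=43 S2=0 S3=20 S4=9 blocked=[1, 2, 3, 4]
Op 11: conn=-23 S1=43 S2=20 S3=20 S4=9 blocked=[1, 2, 3, 4]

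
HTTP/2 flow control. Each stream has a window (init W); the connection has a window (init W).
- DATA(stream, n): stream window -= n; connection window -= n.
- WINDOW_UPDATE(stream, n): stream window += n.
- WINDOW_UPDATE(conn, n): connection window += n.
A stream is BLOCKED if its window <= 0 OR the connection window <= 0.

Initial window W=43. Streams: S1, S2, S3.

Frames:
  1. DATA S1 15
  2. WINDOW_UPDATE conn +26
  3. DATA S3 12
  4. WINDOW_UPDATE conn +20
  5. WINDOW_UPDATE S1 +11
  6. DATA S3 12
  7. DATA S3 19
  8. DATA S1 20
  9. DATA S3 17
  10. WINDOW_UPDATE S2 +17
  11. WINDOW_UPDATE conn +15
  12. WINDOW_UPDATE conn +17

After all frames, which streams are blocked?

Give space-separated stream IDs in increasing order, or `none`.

Answer: S3

Derivation:
Op 1: conn=28 S1=28 S2=43 S3=43 blocked=[]
Op 2: conn=54 S1=28 S2=43 S3=43 blocked=[]
Op 3: conn=42 S1=28 S2=43 S3=31 blocked=[]
Op 4: conn=62 S1=28 S2=43 S3=31 blocked=[]
Op 5: conn=62 S1=39 S2=43 S3=31 blocked=[]
Op 6: conn=50 S1=39 S2=43 S3=19 blocked=[]
Op 7: conn=31 S1=39 S2=43 S3=0 blocked=[3]
Op 8: conn=11 S1=19 S2=43 S3=0 blocked=[3]
Op 9: conn=-6 S1=19 S2=43 S3=-17 blocked=[1, 2, 3]
Op 10: conn=-6 S1=19 S2=60 S3=-17 blocked=[1, 2, 3]
Op 11: conn=9 S1=19 S2=60 S3=-17 blocked=[3]
Op 12: conn=26 S1=19 S2=60 S3=-17 blocked=[3]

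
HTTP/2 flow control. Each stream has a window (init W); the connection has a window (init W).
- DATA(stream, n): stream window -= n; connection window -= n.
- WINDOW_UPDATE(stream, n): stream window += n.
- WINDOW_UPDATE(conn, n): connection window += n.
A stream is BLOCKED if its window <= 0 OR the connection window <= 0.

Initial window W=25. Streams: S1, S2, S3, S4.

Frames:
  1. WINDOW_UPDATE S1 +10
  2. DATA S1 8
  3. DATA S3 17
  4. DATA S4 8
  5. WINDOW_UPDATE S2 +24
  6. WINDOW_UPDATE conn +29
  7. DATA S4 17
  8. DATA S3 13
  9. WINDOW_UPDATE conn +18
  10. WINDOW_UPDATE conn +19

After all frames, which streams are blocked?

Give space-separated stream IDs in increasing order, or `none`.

Answer: S3 S4

Derivation:
Op 1: conn=25 S1=35 S2=25 S3=25 S4=25 blocked=[]
Op 2: conn=17 S1=27 S2=25 S3=25 S4=25 blocked=[]
Op 3: conn=0 S1=27 S2=25 S3=8 S4=25 blocked=[1, 2, 3, 4]
Op 4: conn=-8 S1=27 S2=25 S3=8 S4=17 blocked=[1, 2, 3, 4]
Op 5: conn=-8 S1=27 S2=49 S3=8 S4=17 blocked=[1, 2, 3, 4]
Op 6: conn=21 S1=27 S2=49 S3=8 S4=17 blocked=[]
Op 7: conn=4 S1=27 S2=49 S3=8 S4=0 blocked=[4]
Op 8: conn=-9 S1=27 S2=49 S3=-5 S4=0 blocked=[1, 2, 3, 4]
Op 9: conn=9 S1=27 S2=49 S3=-5 S4=0 blocked=[3, 4]
Op 10: conn=28 S1=27 S2=49 S3=-5 S4=0 blocked=[3, 4]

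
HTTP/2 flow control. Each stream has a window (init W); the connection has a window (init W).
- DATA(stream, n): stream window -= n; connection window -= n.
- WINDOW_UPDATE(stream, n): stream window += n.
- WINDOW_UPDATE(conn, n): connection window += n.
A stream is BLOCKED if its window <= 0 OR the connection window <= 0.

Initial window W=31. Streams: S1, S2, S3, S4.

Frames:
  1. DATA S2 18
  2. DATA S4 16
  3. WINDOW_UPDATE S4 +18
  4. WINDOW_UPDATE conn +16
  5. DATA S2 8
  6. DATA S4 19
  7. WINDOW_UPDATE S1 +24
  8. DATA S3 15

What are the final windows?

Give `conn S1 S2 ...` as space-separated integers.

Op 1: conn=13 S1=31 S2=13 S3=31 S4=31 blocked=[]
Op 2: conn=-3 S1=31 S2=13 S3=31 S4=15 blocked=[1, 2, 3, 4]
Op 3: conn=-3 S1=31 S2=13 S3=31 S4=33 blocked=[1, 2, 3, 4]
Op 4: conn=13 S1=31 S2=13 S3=31 S4=33 blocked=[]
Op 5: conn=5 S1=31 S2=5 S3=31 S4=33 blocked=[]
Op 6: conn=-14 S1=31 S2=5 S3=31 S4=14 blocked=[1, 2, 3, 4]
Op 7: conn=-14 S1=55 S2=5 S3=31 S4=14 blocked=[1, 2, 3, 4]
Op 8: conn=-29 S1=55 S2=5 S3=16 S4=14 blocked=[1, 2, 3, 4]

Answer: -29 55 5 16 14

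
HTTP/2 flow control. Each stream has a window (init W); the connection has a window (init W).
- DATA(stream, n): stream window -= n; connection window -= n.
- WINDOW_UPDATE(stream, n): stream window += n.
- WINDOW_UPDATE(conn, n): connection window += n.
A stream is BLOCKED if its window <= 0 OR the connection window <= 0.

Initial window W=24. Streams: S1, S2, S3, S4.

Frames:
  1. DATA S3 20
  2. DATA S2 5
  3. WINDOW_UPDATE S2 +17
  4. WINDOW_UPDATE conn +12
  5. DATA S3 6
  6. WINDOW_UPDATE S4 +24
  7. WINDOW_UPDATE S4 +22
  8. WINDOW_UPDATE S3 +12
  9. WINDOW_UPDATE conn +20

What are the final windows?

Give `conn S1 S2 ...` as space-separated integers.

Answer: 25 24 36 10 70

Derivation:
Op 1: conn=4 S1=24 S2=24 S3=4 S4=24 blocked=[]
Op 2: conn=-1 S1=24 S2=19 S3=4 S4=24 blocked=[1, 2, 3, 4]
Op 3: conn=-1 S1=24 S2=36 S3=4 S4=24 blocked=[1, 2, 3, 4]
Op 4: conn=11 S1=24 S2=36 S3=4 S4=24 blocked=[]
Op 5: conn=5 S1=24 S2=36 S3=-2 S4=24 blocked=[3]
Op 6: conn=5 S1=24 S2=36 S3=-2 S4=48 blocked=[3]
Op 7: conn=5 S1=24 S2=36 S3=-2 S4=70 blocked=[3]
Op 8: conn=5 S1=24 S2=36 S3=10 S4=70 blocked=[]
Op 9: conn=25 S1=24 S2=36 S3=10 S4=70 blocked=[]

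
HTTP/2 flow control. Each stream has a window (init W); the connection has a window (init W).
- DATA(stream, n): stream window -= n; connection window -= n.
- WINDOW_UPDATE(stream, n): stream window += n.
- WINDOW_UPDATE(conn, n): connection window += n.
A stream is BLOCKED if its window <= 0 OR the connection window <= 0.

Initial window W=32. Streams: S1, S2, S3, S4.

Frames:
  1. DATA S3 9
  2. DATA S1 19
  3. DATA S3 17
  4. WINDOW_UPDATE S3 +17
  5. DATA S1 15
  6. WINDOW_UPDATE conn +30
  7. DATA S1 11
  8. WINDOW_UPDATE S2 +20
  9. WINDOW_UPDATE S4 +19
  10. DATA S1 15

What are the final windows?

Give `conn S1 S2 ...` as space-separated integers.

Answer: -24 -28 52 23 51

Derivation:
Op 1: conn=23 S1=32 S2=32 S3=23 S4=32 blocked=[]
Op 2: conn=4 S1=13 S2=32 S3=23 S4=32 blocked=[]
Op 3: conn=-13 S1=13 S2=32 S3=6 S4=32 blocked=[1, 2, 3, 4]
Op 4: conn=-13 S1=13 S2=32 S3=23 S4=32 blocked=[1, 2, 3, 4]
Op 5: conn=-28 S1=-2 S2=32 S3=23 S4=32 blocked=[1, 2, 3, 4]
Op 6: conn=2 S1=-2 S2=32 S3=23 S4=32 blocked=[1]
Op 7: conn=-9 S1=-13 S2=32 S3=23 S4=32 blocked=[1, 2, 3, 4]
Op 8: conn=-9 S1=-13 S2=52 S3=23 S4=32 blocked=[1, 2, 3, 4]
Op 9: conn=-9 S1=-13 S2=52 S3=23 S4=51 blocked=[1, 2, 3, 4]
Op 10: conn=-24 S1=-28 S2=52 S3=23 S4=51 blocked=[1, 2, 3, 4]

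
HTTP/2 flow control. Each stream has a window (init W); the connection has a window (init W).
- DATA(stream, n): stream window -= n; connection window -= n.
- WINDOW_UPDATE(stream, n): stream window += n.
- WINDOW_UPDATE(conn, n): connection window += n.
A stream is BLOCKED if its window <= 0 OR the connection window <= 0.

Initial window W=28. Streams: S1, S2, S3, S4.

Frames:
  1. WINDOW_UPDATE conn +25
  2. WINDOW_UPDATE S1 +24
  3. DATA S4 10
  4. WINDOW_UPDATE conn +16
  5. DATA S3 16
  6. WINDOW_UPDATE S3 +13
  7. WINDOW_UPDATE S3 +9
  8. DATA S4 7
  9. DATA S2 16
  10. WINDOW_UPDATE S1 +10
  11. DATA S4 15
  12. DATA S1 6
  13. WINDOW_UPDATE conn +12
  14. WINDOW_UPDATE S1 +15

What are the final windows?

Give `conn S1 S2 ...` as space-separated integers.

Op 1: conn=53 S1=28 S2=28 S3=28 S4=28 blocked=[]
Op 2: conn=53 S1=52 S2=28 S3=28 S4=28 blocked=[]
Op 3: conn=43 S1=52 S2=28 S3=28 S4=18 blocked=[]
Op 4: conn=59 S1=52 S2=28 S3=28 S4=18 blocked=[]
Op 5: conn=43 S1=52 S2=28 S3=12 S4=18 blocked=[]
Op 6: conn=43 S1=52 S2=28 S3=25 S4=18 blocked=[]
Op 7: conn=43 S1=52 S2=28 S3=34 S4=18 blocked=[]
Op 8: conn=36 S1=52 S2=28 S3=34 S4=11 blocked=[]
Op 9: conn=20 S1=52 S2=12 S3=34 S4=11 blocked=[]
Op 10: conn=20 S1=62 S2=12 S3=34 S4=11 blocked=[]
Op 11: conn=5 S1=62 S2=12 S3=34 S4=-4 blocked=[4]
Op 12: conn=-1 S1=56 S2=12 S3=34 S4=-4 blocked=[1, 2, 3, 4]
Op 13: conn=11 S1=56 S2=12 S3=34 S4=-4 blocked=[4]
Op 14: conn=11 S1=71 S2=12 S3=34 S4=-4 blocked=[4]

Answer: 11 71 12 34 -4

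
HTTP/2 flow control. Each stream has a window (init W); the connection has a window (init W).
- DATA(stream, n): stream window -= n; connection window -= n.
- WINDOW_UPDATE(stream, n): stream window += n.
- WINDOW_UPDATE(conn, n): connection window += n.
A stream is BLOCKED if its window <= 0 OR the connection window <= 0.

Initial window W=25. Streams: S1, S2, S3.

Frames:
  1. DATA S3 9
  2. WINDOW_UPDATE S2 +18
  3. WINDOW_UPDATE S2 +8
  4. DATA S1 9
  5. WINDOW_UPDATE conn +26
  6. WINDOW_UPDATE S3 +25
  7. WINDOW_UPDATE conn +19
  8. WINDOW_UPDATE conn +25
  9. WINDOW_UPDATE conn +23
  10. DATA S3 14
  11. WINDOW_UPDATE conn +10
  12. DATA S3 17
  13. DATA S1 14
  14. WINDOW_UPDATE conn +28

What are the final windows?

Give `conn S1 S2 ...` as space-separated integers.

Op 1: conn=16 S1=25 S2=25 S3=16 blocked=[]
Op 2: conn=16 S1=25 S2=43 S3=16 blocked=[]
Op 3: conn=16 S1=25 S2=51 S3=16 blocked=[]
Op 4: conn=7 S1=16 S2=51 S3=16 blocked=[]
Op 5: conn=33 S1=16 S2=51 S3=16 blocked=[]
Op 6: conn=33 S1=16 S2=51 S3=41 blocked=[]
Op 7: conn=52 S1=16 S2=51 S3=41 blocked=[]
Op 8: conn=77 S1=16 S2=51 S3=41 blocked=[]
Op 9: conn=100 S1=16 S2=51 S3=41 blocked=[]
Op 10: conn=86 S1=16 S2=51 S3=27 blocked=[]
Op 11: conn=96 S1=16 S2=51 S3=27 blocked=[]
Op 12: conn=79 S1=16 S2=51 S3=10 blocked=[]
Op 13: conn=65 S1=2 S2=51 S3=10 blocked=[]
Op 14: conn=93 S1=2 S2=51 S3=10 blocked=[]

Answer: 93 2 51 10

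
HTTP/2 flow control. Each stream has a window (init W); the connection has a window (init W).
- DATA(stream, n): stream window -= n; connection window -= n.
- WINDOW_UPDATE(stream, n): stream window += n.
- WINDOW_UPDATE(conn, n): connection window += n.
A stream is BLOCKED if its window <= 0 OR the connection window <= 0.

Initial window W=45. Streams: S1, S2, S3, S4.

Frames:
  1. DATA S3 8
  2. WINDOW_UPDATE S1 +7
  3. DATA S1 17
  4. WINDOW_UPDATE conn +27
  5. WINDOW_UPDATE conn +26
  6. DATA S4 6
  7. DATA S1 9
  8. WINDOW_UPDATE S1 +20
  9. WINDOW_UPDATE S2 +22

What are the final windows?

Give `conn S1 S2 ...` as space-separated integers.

Answer: 58 46 67 37 39

Derivation:
Op 1: conn=37 S1=45 S2=45 S3=37 S4=45 blocked=[]
Op 2: conn=37 S1=52 S2=45 S3=37 S4=45 blocked=[]
Op 3: conn=20 S1=35 S2=45 S3=37 S4=45 blocked=[]
Op 4: conn=47 S1=35 S2=45 S3=37 S4=45 blocked=[]
Op 5: conn=73 S1=35 S2=45 S3=37 S4=45 blocked=[]
Op 6: conn=67 S1=35 S2=45 S3=37 S4=39 blocked=[]
Op 7: conn=58 S1=26 S2=45 S3=37 S4=39 blocked=[]
Op 8: conn=58 S1=46 S2=45 S3=37 S4=39 blocked=[]
Op 9: conn=58 S1=46 S2=67 S3=37 S4=39 blocked=[]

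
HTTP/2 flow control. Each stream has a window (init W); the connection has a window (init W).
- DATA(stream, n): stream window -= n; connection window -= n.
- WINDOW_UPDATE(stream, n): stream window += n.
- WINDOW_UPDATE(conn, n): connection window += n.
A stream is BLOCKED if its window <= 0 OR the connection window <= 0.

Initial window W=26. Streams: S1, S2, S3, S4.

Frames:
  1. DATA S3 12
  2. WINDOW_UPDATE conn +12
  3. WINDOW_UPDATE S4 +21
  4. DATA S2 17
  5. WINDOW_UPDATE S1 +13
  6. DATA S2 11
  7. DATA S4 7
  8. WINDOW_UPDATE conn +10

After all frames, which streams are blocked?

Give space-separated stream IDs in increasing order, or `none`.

Answer: S2

Derivation:
Op 1: conn=14 S1=26 S2=26 S3=14 S4=26 blocked=[]
Op 2: conn=26 S1=26 S2=26 S3=14 S4=26 blocked=[]
Op 3: conn=26 S1=26 S2=26 S3=14 S4=47 blocked=[]
Op 4: conn=9 S1=26 S2=9 S3=14 S4=47 blocked=[]
Op 5: conn=9 S1=39 S2=9 S3=14 S4=47 blocked=[]
Op 6: conn=-2 S1=39 S2=-2 S3=14 S4=47 blocked=[1, 2, 3, 4]
Op 7: conn=-9 S1=39 S2=-2 S3=14 S4=40 blocked=[1, 2, 3, 4]
Op 8: conn=1 S1=39 S2=-2 S3=14 S4=40 blocked=[2]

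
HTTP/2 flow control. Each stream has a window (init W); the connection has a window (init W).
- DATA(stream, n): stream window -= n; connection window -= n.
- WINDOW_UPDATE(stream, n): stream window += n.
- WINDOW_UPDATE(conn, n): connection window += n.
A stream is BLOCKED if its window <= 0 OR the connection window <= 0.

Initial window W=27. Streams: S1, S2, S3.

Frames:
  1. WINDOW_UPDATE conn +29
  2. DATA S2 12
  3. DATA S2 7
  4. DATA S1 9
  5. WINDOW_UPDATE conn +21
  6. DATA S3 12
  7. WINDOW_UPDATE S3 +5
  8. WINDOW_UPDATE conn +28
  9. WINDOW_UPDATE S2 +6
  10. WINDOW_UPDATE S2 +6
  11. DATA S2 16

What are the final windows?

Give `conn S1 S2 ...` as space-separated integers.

Answer: 49 18 4 20

Derivation:
Op 1: conn=56 S1=27 S2=27 S3=27 blocked=[]
Op 2: conn=44 S1=27 S2=15 S3=27 blocked=[]
Op 3: conn=37 S1=27 S2=8 S3=27 blocked=[]
Op 4: conn=28 S1=18 S2=8 S3=27 blocked=[]
Op 5: conn=49 S1=18 S2=8 S3=27 blocked=[]
Op 6: conn=37 S1=18 S2=8 S3=15 blocked=[]
Op 7: conn=37 S1=18 S2=8 S3=20 blocked=[]
Op 8: conn=65 S1=18 S2=8 S3=20 blocked=[]
Op 9: conn=65 S1=18 S2=14 S3=20 blocked=[]
Op 10: conn=65 S1=18 S2=20 S3=20 blocked=[]
Op 11: conn=49 S1=18 S2=4 S3=20 blocked=[]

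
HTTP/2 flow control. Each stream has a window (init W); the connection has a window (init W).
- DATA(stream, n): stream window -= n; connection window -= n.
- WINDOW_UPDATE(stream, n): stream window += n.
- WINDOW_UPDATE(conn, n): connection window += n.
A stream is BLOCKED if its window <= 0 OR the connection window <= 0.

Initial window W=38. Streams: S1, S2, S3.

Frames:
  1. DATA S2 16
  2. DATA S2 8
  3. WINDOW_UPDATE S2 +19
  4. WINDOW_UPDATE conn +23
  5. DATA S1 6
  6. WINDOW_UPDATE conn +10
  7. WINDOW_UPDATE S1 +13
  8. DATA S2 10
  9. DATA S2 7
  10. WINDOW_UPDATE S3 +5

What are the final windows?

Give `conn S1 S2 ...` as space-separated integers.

Answer: 24 45 16 43

Derivation:
Op 1: conn=22 S1=38 S2=22 S3=38 blocked=[]
Op 2: conn=14 S1=38 S2=14 S3=38 blocked=[]
Op 3: conn=14 S1=38 S2=33 S3=38 blocked=[]
Op 4: conn=37 S1=38 S2=33 S3=38 blocked=[]
Op 5: conn=31 S1=32 S2=33 S3=38 blocked=[]
Op 6: conn=41 S1=32 S2=33 S3=38 blocked=[]
Op 7: conn=41 S1=45 S2=33 S3=38 blocked=[]
Op 8: conn=31 S1=45 S2=23 S3=38 blocked=[]
Op 9: conn=24 S1=45 S2=16 S3=38 blocked=[]
Op 10: conn=24 S1=45 S2=16 S3=43 blocked=[]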